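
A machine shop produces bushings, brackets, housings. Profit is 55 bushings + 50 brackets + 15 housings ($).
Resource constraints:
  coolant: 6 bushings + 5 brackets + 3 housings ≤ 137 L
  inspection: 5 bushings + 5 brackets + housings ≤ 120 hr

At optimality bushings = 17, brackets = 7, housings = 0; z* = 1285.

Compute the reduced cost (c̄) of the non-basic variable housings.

Both coolant and inspection are binding at x*.
The binding rows give the dual system: 6·y_coolant + 5·y_inspection = 55 and 5·y_coolant + 5·y_inspection = 50.
This yields shadow prices y_coolant = 5, y_inspection = 5.
Reduced cost of housings: c₃ − yᵀa₃ = 15 − (5·3 + 5·1) = 15 − 20 = -5.

-5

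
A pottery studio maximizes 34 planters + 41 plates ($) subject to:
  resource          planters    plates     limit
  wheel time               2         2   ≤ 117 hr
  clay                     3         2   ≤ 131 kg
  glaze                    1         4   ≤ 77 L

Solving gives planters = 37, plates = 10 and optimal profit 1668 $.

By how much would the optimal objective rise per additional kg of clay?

9.5

Check each constraint at x*: wheel time 94/117 (slack 23); clay 131/131 (tight); glaze 77/77 (tight).
Since wheel time is not tight, its dual is 0.
Dual feasibility on the basic columns requires 3·y_clay + 1·y_glaze = 34, 2·y_clay + 4·y_glaze = 41.
Solving: y_clay = 9.5, y_glaze = 5.5.
Shadow price of clay = 9.5.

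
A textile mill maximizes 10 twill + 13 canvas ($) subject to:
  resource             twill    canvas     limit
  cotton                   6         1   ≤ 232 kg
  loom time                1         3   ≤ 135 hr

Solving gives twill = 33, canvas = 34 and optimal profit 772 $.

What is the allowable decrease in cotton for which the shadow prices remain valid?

Binding constraints: cotton, loom time. The basis is B = [[6,1],[1,3]] with det 17.
Per unit decrease in cotton, x* moves by d = (-0.1765, 0.0588).
The basis stays optimal until twill reaches 0; allowable decrease = 187 kg.

187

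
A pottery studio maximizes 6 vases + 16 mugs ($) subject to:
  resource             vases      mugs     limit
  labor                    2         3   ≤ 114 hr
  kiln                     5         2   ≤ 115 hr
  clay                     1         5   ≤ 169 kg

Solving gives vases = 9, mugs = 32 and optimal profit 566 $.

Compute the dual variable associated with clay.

2

At the optimum: labor uses 114 of 114 (binding); kiln uses 109 of 115 (slack = 6); clay uses 169 of 169 (binding).
By complementary slackness, y = 0 for the non-binding constraint.
Dual feasibility on the basic columns requires 2·y_labor + 1·y_clay = 6, 3·y_labor + 5·y_clay = 16.
This yields shadow prices y_labor = 2, y_clay = 2.
Shadow price of clay = 2.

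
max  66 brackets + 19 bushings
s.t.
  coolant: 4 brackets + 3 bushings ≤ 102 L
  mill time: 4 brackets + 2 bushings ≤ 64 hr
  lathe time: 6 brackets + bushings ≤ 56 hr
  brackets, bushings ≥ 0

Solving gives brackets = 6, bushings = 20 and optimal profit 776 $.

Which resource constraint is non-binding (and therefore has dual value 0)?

coolant

coolant: 84/102 (slack 18)
mill time: 64/64 (binding)
lathe time: 56/56 (binding)
By complementary slackness, a constraint with positive slack has shadow price 0 → coolant.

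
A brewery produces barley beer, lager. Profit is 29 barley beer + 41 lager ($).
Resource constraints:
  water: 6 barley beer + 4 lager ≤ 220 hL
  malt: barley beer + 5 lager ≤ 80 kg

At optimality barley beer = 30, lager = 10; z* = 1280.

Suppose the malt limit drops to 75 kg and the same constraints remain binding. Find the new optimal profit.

1255

Both water and malt are binding at x*.
From A_Bᵀ y = c: 6·y_water + 1·y_malt = 29; 4·y_water + 5·y_malt = 41.
This yields shadow prices y_water = 4, y_malt = 5.
Δz = y_malt·Δb = 5 × (-5) = -25, so new z* = 1280 − 25 = 1255.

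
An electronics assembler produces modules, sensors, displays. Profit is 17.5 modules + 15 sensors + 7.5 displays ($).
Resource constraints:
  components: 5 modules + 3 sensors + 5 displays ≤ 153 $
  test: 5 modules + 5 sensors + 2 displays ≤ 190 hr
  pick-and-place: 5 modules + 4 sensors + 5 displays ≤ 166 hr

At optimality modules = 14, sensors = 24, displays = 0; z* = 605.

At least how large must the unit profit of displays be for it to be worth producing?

14.5

Check each constraint at x*: components 142/153 (slack 11); test 190/190 (tight); pick-and-place 166/166 (tight).
By complementary slackness, y = 0 for the non-binding constraint.
The binding rows give the dual system: 5·y_test + 5·y_pick-and-place = 17.5 and 5·y_test + 4·y_pick-and-place = 15.
This yields shadow prices y_test = 1, y_pick-and-place = 2.5.
displays enters the basis when its profit ≥ yᵀa₃ = 1·2 + 2.5·5 = 14.5.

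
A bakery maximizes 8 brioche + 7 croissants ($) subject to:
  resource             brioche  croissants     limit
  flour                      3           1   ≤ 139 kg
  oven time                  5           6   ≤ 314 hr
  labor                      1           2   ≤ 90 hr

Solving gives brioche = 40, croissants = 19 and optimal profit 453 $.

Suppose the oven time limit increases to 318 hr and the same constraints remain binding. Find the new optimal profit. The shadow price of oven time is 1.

Δb = 4, so new z* = 453 + (1)·(4) = 453 + 4 = 457.

457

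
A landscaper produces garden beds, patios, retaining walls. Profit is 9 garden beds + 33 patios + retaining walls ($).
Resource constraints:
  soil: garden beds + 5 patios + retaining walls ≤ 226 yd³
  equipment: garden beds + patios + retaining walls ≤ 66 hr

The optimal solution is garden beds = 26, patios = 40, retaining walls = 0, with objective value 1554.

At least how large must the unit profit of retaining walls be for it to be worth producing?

9

Both soil and equipment are binding at x*.
Dual feasibility on the basic columns requires 1·y_soil + 1·y_equipment = 9, 5·y_soil + 1·y_equipment = 33.
This yields shadow prices y_soil = 6, y_equipment = 3.
retaining walls enters the basis when its profit ≥ yᵀa₃ = 6·1 + 3·1 = 9.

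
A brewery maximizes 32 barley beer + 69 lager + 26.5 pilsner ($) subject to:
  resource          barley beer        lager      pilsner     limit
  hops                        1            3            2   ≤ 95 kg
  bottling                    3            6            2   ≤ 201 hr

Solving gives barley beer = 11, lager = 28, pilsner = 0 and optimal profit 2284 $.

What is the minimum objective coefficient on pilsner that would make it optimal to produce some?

Both hops and bottling are binding at x*.
Dual feasibility on the basic columns requires 1·y_hops + 3·y_bottling = 32, 3·y_hops + 6·y_bottling = 69.
→ y_hops = 5 and y_bottling = 9.
pilsner enters the basis when its profit ≥ yᵀa₃ = 5·2 + 9·2 = 28.

28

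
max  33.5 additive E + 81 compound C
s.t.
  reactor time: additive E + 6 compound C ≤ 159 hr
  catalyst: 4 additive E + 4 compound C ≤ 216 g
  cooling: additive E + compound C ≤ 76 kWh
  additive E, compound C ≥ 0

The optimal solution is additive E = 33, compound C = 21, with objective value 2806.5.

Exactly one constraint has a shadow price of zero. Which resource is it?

reactor time: 159/159 (binding)
catalyst: 216/216 (binding)
cooling: 54/76 (slack 22)
By complementary slackness, a constraint with positive slack has shadow price 0 → cooling.

cooling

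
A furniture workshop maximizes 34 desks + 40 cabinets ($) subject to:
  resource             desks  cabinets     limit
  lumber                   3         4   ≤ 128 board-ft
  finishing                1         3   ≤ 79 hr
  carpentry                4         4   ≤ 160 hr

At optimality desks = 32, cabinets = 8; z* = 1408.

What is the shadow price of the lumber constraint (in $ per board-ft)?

6

At the optimum: lumber uses 128 of 128 (binding); finishing uses 56 of 79 (slack = 23); carpentry uses 160 of 160 (binding).
Since finishing is not tight, its dual is 0.
Dual feasibility on the basic columns requires 3·y_lumber + 4·y_carpentry = 34, 4·y_lumber + 4·y_carpentry = 40.
This yields shadow prices y_lumber = 6, y_carpentry = 4.
Shadow price of lumber = 6.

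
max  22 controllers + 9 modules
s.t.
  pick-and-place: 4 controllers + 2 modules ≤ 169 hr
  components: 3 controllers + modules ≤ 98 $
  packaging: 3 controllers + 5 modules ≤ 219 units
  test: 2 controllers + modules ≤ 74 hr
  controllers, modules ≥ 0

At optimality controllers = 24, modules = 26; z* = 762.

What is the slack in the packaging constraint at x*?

17

packaging used = 3·24 + 5·26 = 202; slack = 219 − 202 = 17.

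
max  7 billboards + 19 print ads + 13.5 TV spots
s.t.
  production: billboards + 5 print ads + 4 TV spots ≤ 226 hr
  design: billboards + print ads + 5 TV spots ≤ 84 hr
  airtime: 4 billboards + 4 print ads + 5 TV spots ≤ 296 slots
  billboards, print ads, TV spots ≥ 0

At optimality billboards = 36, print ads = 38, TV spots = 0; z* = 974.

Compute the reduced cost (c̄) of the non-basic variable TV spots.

At the optimum: production uses 226 of 226 (binding); design uses 74 of 84 (slack = 10); airtime uses 296 of 296 (binding).
Slack constraints have shadow price 0 (complementary slackness).
The binding rows give the dual system: 1·y_production + 4·y_airtime = 7 and 5·y_production + 4·y_airtime = 19.
This yields shadow prices y_production = 3, y_airtime = 1.
Reduced cost of TV spots: c₃ − yᵀa₃ = 13.5 − (3·4 + 1·5) = 13.5 − 17 = -3.5.

-3.5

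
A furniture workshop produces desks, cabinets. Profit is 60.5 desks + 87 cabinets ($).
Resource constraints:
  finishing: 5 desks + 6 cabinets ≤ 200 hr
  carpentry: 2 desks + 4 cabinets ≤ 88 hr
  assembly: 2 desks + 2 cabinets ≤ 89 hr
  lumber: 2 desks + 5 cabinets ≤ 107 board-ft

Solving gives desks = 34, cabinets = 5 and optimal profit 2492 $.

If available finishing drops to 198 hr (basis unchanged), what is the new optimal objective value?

Binding: finishing and carpentry. Non-binding: assembly (11 unused), lumber (14 unused).
By complementary slackness, y = 0 for the non-binding constraints.
From A_Bᵀ y = c: 5·y_finishing + 2·y_carpentry = 60.5; 6·y_finishing + 4·y_carpentry = 87.
This yields shadow prices y_finishing = 8.5, y_carpentry = 9.
Δz = y_finishing·Δb = 8.5 × (-2) = -17, so new z* = 2492 − 17 = 2475.

2475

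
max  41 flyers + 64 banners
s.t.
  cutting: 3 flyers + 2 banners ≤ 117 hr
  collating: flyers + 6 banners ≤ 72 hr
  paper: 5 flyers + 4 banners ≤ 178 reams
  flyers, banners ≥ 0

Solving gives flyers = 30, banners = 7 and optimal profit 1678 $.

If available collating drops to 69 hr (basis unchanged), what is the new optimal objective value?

Binding: collating and paper. Non-binding: cutting (13 unused).
By complementary slackness, y = 0 for the non-binding constraint.
From A_Bᵀ y = c: 1·y_collating + 5·y_paper = 41; 6·y_collating + 4·y_paper = 64.
→ y_collating = 6 and y_paper = 7.
Δz = y_collating·Δb = 6 × (-3) = -18, so new z* = 1678 − 18 = 1660.

1660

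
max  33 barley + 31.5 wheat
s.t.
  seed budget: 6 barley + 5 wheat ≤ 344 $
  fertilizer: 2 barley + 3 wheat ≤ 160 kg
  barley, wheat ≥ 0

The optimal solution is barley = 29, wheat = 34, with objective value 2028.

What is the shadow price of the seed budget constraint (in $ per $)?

4.5

Both seed budget and fertilizer are binding at x*.
Dual feasibility on the basic columns requires 6·y_seed budget + 2·y_fertilizer = 33, 5·y_seed budget + 3·y_fertilizer = 31.5.
Solving: y_seed budget = 4.5, y_fertilizer = 3.
Shadow price of seed budget = 4.5.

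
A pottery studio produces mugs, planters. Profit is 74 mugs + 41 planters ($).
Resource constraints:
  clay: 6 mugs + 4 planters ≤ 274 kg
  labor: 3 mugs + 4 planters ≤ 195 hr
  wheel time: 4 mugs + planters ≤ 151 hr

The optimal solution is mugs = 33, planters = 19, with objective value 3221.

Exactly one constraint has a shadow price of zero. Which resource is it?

clay: 274/274 (binding)
labor: 175/195 (slack 20)
wheel time: 151/151 (binding)
By complementary slackness, a constraint with positive slack has shadow price 0 → labor.

labor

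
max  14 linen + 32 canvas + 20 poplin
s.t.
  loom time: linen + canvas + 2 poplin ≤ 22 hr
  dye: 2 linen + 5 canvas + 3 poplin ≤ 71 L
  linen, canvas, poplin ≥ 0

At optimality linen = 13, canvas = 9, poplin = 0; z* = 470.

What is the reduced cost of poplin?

Check each constraint at x*: loom time 22/22 (tight); dye 71/71 (tight).
The binding rows give the dual system: 1·y_loom time + 2·y_dye = 14 and 1·y_loom time + 5·y_dye = 32.
This yields shadow prices y_loom time = 2, y_dye = 6.
Reduced cost of poplin: c₃ − yᵀa₃ = 20 − (2·2 + 6·3) = 20 − 22 = -2.

-2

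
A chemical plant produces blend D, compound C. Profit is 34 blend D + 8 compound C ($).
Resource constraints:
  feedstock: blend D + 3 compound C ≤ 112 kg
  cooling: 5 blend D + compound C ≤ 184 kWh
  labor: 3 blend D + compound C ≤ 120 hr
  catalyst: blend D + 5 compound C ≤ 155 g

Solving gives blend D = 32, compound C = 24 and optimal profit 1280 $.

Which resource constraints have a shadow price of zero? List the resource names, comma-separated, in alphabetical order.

catalyst, feedstock

feedstock: 104/112 (slack 8)
cooling: 184/184 (binding)
labor: 120/120 (binding)
catalyst: 152/155 (slack 3)
By complementary slackness, a constraint with positive slack has shadow price 0 → catalyst, feedstock.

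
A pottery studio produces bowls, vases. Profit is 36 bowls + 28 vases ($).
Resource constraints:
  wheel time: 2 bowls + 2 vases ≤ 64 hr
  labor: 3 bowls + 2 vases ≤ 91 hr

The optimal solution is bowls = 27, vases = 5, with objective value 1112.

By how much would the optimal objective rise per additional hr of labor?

8

Both wheel time and labor are binding at x*.
Dual feasibility on the basic columns requires 2·y_wheel time + 3·y_labor = 36, 2·y_wheel time + 2·y_labor = 28.
Solving: y_wheel time = 6, y_labor = 8.
Shadow price of labor = 8.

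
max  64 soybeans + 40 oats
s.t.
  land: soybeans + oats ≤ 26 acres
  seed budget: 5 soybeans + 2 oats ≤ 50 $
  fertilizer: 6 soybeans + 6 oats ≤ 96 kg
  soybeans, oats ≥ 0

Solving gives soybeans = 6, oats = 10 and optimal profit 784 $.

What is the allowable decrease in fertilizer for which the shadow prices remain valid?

36

Binding constraints: seed budget, fertilizer. The basis is B = [[5,2],[6,6]] with det 18.
Per unit decrease in fertilizer, x* moves by d = (0.1111, -0.2778).
The basis stays optimal until oats reaches 0; allowable decrease = 36 kg.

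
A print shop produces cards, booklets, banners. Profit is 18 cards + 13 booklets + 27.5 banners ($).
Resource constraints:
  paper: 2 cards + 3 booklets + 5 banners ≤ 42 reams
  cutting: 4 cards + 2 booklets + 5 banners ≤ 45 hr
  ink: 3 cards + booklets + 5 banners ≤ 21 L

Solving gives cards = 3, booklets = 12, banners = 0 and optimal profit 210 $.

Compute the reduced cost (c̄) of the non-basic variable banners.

-7.5

Binding: paper and ink. Non-binding: cutting (9 unused).
Slack constraints have shadow price 0 (complementary slackness).
Dual feasibility on the basic columns requires 2·y_paper + 3·y_ink = 18, 3·y_paper + 1·y_ink = 13.
This yields shadow prices y_paper = 3, y_ink = 4.
Reduced cost of banners: c₃ − yᵀa₃ = 27.5 − (3·5 + 4·5) = 27.5 − 35 = -7.5.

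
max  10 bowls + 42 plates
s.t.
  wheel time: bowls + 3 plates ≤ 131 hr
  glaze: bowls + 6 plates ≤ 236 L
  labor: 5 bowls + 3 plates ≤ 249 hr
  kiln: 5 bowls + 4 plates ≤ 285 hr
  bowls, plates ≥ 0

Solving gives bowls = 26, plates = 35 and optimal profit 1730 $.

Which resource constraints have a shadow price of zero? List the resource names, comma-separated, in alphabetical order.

kiln, labor

wheel time: 131/131 (binding)
glaze: 236/236 (binding)
labor: 235/249 (slack 14)
kiln: 270/285 (slack 15)
By complementary slackness, a constraint with positive slack has shadow price 0 → kiln, labor.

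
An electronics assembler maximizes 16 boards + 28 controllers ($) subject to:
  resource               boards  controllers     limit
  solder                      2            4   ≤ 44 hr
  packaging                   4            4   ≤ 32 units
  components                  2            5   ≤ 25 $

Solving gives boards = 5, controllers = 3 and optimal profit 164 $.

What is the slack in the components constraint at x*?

0

components used = 2·5 + 5·3 = 25; slack = 25 − 25 = 0.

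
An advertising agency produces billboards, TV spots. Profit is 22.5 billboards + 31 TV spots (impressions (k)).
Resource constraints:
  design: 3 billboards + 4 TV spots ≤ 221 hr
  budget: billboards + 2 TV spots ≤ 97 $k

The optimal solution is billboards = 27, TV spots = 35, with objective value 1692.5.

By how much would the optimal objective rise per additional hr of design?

7

Check each constraint at x*: design 221/221 (tight); budget 97/97 (tight).
The binding rows give the dual system: 3·y_design + 1·y_budget = 22.5 and 4·y_design + 2·y_budget = 31.
→ y_design = 7 and y_budget = 1.5.
Shadow price of design = 7.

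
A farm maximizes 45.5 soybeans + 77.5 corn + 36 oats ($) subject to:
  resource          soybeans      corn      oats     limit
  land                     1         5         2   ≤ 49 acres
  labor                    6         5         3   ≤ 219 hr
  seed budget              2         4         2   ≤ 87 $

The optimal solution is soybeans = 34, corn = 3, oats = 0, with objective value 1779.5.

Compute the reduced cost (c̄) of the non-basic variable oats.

-1

Check each constraint at x*: land 49/49 (tight); labor 219/219 (tight); seed budget 80/87 (slack 7).
By complementary slackness, y = 0 for the non-binding constraint.
Dual feasibility on the basic columns requires 1·y_land + 6·y_labor = 45.5, 5·y_land + 5·y_labor = 77.5.
This yields shadow prices y_land = 9.5, y_labor = 6.
Reduced cost of oats: c₃ − yᵀa₃ = 36 − (9.5·2 + 6·3) = 36 − 37 = -1.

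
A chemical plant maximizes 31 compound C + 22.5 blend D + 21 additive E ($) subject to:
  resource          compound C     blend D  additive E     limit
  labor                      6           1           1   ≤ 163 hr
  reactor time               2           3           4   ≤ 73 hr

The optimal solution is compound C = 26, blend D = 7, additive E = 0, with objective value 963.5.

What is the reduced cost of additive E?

Check each constraint at x*: labor 163/163 (tight); reactor time 73/73 (tight).
The binding rows give the dual system: 6·y_labor + 2·y_reactor time = 31 and 1·y_labor + 3·y_reactor time = 22.5.
Solving: y_labor = 3, y_reactor time = 6.5.
Reduced cost of additive E: c₃ − yᵀa₃ = 21 − (3·1 + 6.5·4) = 21 − 29 = -8.

-8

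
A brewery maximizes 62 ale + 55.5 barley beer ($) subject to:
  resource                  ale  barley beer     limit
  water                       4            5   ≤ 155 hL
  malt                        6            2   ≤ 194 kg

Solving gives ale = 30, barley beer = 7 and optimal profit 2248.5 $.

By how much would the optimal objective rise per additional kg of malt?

4

Both water and malt are binding at x*.
Dual feasibility on the basic columns requires 4·y_water + 6·y_malt = 62, 5·y_water + 2·y_malt = 55.5.
This yields shadow prices y_water = 9.5, y_malt = 4.
Shadow price of malt = 4.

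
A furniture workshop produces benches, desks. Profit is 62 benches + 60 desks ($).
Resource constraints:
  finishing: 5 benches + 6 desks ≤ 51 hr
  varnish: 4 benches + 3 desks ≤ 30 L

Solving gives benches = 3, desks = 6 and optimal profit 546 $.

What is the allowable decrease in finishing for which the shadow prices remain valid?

13.5

Binding constraints: finishing, varnish. The basis is B = [[5,6],[4,3]] with det -9.
Per unit decrease in finishing, x* moves by d = (0.3333, -0.4444).
The basis stays optimal until desks reaches 0; allowable decrease = 13.5 hr.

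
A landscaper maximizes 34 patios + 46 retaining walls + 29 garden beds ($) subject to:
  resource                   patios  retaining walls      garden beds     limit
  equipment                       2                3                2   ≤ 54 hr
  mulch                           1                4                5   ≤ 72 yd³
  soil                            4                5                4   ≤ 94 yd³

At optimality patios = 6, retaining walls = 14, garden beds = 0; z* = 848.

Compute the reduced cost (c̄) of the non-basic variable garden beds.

-5

Check each constraint at x*: equipment 54/54 (tight); mulch 62/72 (slack 10); soil 94/94 (tight).
By complementary slackness, y = 0 for the non-binding constraint.
Dual feasibility on the basic columns requires 2·y_equipment + 4·y_soil = 34, 3·y_equipment + 5·y_soil = 46.
Solving: y_equipment = 7, y_soil = 5.
Reduced cost of garden beds: c₃ − yᵀa₃ = 29 − (7·2 + 5·4) = 29 − 34 = -5.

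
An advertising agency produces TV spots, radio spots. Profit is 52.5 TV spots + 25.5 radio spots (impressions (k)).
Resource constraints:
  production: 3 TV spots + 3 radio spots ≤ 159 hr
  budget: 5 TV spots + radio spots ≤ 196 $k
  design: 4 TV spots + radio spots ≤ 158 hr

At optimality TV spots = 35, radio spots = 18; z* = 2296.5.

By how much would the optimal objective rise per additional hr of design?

Binding: production and design. Non-binding: budget (3 unused).
Since budget is not tight, its dual is 0.
The binding rows give the dual system: 3·y_production + 4·y_design = 52.5 and 3·y_production + 1·y_design = 25.5.
→ y_production = 5.5 and y_design = 9.
Shadow price of design = 9.

9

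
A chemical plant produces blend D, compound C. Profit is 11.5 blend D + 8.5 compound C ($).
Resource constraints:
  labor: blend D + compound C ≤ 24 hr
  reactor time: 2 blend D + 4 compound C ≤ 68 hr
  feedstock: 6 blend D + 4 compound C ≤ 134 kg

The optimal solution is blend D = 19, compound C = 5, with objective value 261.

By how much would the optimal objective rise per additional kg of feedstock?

Binding: labor and feedstock. Non-binding: reactor time (10 unused).
Slack constraints have shadow price 0 (complementary slackness).
From A_Bᵀ y = c: 1·y_labor + 6·y_feedstock = 11.5; 1·y_labor + 4·y_feedstock = 8.5.
This yields shadow prices y_labor = 2.5, y_feedstock = 1.5.
Shadow price of feedstock = 1.5.

1.5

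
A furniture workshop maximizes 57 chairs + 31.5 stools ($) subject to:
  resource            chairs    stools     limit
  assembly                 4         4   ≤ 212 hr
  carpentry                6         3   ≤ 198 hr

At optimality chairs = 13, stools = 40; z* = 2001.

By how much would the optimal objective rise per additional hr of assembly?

1.5

Both assembly and carpentry are binding at x*.
The binding rows give the dual system: 4·y_assembly + 6·y_carpentry = 57 and 4·y_assembly + 3·y_carpentry = 31.5.
→ y_assembly = 1.5 and y_carpentry = 8.5.
Shadow price of assembly = 1.5.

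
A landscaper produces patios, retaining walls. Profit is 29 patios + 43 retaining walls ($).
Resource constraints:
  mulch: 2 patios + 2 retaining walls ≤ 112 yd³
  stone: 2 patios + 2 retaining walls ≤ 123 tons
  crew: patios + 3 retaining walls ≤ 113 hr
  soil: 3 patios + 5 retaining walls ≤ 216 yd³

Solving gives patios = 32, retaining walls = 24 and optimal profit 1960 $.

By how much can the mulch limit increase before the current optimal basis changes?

Binding constraints: mulch, soil. The basis is B = [[2,2],[3,5]] with det 4.
Per unit increase in mulch, x* moves by d = (1.25, -0.75).
The basis stays optimal until stone becomes binding; allowable increase = 11 yd³.

11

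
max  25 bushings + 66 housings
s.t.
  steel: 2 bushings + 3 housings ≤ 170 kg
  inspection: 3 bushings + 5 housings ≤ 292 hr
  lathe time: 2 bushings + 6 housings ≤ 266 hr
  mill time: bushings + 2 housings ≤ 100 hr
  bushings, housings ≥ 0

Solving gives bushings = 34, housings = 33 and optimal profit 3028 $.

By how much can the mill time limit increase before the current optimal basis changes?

1

Binding constraints: lathe time, mill time. The basis is B = [[2,6],[1,2]] with det -2.
Per unit increase in mill time, x* moves by d = (3, -1).
The basis stays optimal until steel becomes binding; allowable increase = 1 hr.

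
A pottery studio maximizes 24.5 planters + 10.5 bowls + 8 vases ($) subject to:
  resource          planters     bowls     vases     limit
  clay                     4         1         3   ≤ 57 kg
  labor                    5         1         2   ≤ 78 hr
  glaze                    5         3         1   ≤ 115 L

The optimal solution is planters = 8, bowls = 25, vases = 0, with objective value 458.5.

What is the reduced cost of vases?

At the optimum: clay uses 57 of 57 (binding); labor uses 65 of 78 (slack = 13); glaze uses 115 of 115 (binding).
By complementary slackness, y = 0 for the non-binding constraint.
The binding rows give the dual system: 4·y_clay + 5·y_glaze = 24.5 and 1·y_clay + 3·y_glaze = 10.5.
This yields shadow prices y_clay = 3, y_glaze = 2.5.
Reduced cost of vases: c₃ − yᵀa₃ = 8 − (3·3 + 2.5·1) = 8 − 11.5 = -3.5.

-3.5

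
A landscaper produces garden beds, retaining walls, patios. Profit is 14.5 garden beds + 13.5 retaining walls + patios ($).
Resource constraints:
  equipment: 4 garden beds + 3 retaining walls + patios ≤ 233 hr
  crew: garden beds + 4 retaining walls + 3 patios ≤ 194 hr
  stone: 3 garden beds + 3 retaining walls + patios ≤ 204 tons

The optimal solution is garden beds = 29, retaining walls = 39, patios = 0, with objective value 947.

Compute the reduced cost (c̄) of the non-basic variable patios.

Binding: equipment and stone. Non-binding: crew (9 unused).
Since crew is not tight, its dual is 0.
The binding rows give the dual system: 4·y_equipment + 3·y_stone = 14.5 and 3·y_equipment + 3·y_stone = 13.5.
This yields shadow prices y_equipment = 1, y_stone = 3.5.
Reduced cost of patios: c₃ − yᵀa₃ = 1 − (1·1 + 3.5·1) = 1 − 4.5 = -3.5.

-3.5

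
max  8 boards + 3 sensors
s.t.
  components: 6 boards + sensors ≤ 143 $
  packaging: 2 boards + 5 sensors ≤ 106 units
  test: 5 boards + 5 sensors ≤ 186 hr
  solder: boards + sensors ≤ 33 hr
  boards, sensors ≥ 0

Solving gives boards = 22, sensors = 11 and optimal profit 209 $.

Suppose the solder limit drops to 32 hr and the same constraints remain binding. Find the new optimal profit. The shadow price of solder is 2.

Δb = -1, so new z* = 209 + (2)·(-1) = 209 − 2 = 207.

207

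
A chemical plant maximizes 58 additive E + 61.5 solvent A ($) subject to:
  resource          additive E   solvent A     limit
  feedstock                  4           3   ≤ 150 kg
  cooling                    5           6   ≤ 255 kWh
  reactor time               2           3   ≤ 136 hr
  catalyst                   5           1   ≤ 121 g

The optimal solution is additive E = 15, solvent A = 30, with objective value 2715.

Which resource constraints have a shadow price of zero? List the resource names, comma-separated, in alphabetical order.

catalyst, reactor time

feedstock: 150/150 (binding)
cooling: 255/255 (binding)
reactor time: 120/136 (slack 16)
catalyst: 105/121 (slack 16)
By complementary slackness, a constraint with positive slack has shadow price 0 → catalyst, reactor time.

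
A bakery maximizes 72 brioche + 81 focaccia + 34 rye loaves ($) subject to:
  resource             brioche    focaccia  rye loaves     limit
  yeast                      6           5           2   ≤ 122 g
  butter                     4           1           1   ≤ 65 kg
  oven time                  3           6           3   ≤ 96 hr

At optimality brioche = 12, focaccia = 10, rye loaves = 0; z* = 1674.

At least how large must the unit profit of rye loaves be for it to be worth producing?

Check each constraint at x*: yeast 122/122 (tight); butter 58/65 (slack 7); oven time 96/96 (tight).
Slack constraints have shadow price 0 (complementary slackness).
From A_Bᵀ y = c: 6·y_yeast + 3·y_oven time = 72; 5·y_yeast + 6·y_oven time = 81.
Solving: y_yeast = 9, y_oven time = 6.
rye loaves enters the basis when its profit ≥ yᵀa₃ = 9·2 + 6·3 = 36.

36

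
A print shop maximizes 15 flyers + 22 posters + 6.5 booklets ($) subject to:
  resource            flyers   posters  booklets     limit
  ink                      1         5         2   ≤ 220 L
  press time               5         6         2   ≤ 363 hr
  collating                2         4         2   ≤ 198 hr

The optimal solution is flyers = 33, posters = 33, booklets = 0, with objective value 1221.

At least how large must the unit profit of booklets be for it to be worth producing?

Check each constraint at x*: ink 198/220 (slack 22); press time 363/363 (tight); collating 198/198 (tight).
Since ink is not tight, its dual is 0.
The binding rows give the dual system: 5·y_press time + 2·y_collating = 15 and 6·y_press time + 4·y_collating = 22.
→ y_press time = 2 and y_collating = 2.5.
booklets enters the basis when its profit ≥ yᵀa₃ = 2·2 + 2.5·2 = 9.

9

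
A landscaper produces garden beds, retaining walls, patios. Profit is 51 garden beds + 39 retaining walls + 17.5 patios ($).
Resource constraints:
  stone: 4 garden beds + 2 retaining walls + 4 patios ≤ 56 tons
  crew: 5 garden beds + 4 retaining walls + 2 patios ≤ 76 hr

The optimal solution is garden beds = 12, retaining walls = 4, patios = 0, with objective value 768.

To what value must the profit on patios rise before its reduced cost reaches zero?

24

Check each constraint at x*: stone 56/56 (tight); crew 76/76 (tight).
Dual feasibility on the basic columns requires 4·y_stone + 5·y_crew = 51, 2·y_stone + 4·y_crew = 39.
This yields shadow prices y_stone = 1.5, y_crew = 9.
patios enters the basis when its profit ≥ yᵀa₃ = 1.5·4 + 9·2 = 24.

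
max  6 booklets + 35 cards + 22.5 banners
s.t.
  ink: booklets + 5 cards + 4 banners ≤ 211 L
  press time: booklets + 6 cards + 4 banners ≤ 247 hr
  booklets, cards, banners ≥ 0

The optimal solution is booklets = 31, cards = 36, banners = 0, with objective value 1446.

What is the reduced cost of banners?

-1.5

Both ink and press time are binding at x*.
The binding rows give the dual system: 1·y_ink + 1·y_press time = 6 and 5·y_ink + 6·y_press time = 35.
→ y_ink = 1 and y_press time = 5.
Reduced cost of banners: c₃ − yᵀa₃ = 22.5 − (1·4 + 5·4) = 22.5 − 24 = -1.5.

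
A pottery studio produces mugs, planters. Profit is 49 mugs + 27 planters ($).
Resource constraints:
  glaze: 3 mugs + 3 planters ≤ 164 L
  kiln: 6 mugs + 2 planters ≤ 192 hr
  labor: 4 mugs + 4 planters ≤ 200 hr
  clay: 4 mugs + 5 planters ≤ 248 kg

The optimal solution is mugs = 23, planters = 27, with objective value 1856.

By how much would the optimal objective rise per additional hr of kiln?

5.5

Binding: kiln and labor. Non-binding: glaze (14 unused), clay (21 unused).
By complementary slackness, y = 0 for the non-binding constraints.
From A_Bᵀ y = c: 6·y_kiln + 4·y_labor = 49; 2·y_kiln + 4·y_labor = 27.
This yields shadow prices y_kiln = 5.5, y_labor = 4.
Shadow price of kiln = 5.5.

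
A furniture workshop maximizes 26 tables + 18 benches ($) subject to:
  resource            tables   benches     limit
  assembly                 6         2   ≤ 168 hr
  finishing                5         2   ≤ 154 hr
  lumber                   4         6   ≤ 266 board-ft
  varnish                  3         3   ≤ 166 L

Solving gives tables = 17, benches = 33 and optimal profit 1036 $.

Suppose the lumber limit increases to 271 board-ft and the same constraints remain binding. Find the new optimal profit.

Check each constraint at x*: assembly 168/168 (tight); finishing 151/154 (slack 3); lumber 266/266 (tight); varnish 150/166 (slack 16).
Since finishing, varnish are not tight, their duals are 0.
The binding rows give the dual system: 6·y_assembly + 4·y_lumber = 26 and 2·y_assembly + 6·y_lumber = 18.
Solving: y_assembly = 3, y_lumber = 2.
Δz = y_lumber·Δb = 2 × (5) = 10, so new z* = 1036 + 10 = 1046.

1046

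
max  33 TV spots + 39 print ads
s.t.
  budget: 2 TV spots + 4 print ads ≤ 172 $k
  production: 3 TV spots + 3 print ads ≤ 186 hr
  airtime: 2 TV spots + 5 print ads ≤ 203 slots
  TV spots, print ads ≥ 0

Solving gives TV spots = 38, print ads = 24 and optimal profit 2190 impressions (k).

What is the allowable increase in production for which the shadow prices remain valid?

72

Binding constraints: budget, production. The basis is B = [[2,4],[3,3]] with det -6.
Per unit increase in production, x* moves by d = (0.6667, -0.3333).
The basis stays optimal until print ads reaches 0; allowable increase = 72 hr.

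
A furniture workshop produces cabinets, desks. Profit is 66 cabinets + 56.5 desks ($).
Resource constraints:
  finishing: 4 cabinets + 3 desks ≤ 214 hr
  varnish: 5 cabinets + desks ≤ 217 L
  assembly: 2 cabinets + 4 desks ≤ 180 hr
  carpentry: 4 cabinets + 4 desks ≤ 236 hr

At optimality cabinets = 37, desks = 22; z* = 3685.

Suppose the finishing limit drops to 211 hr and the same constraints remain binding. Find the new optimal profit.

Binding: finishing and carpentry. Non-binding: varnish (10 unused), assembly (18 unused).
Slack constraints have shadow price 0 (complementary slackness).
The binding rows give the dual system: 4·y_finishing + 4·y_carpentry = 66 and 3·y_finishing + 4·y_carpentry = 56.5.
This yields shadow prices y_finishing = 9.5, y_carpentry = 7.
Δz = y_finishing·Δb = 9.5 × (-3) = -28.5, so new z* = 3685 − 28.5 = 3656.5.

3656.5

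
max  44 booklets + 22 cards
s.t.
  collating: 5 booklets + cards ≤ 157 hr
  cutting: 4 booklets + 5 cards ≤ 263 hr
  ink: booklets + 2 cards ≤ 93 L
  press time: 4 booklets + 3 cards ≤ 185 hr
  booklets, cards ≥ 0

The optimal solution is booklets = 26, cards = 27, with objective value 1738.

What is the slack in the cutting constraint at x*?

24

cutting used = 4·26 + 5·27 = 239; slack = 263 − 239 = 24.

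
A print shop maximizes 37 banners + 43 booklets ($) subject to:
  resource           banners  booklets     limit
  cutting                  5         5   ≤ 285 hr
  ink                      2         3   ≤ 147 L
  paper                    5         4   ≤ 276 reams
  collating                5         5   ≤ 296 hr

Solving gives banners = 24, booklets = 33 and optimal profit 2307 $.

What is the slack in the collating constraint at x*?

collating used = 5·24 + 5·33 = 285; slack = 296 − 285 = 11.

11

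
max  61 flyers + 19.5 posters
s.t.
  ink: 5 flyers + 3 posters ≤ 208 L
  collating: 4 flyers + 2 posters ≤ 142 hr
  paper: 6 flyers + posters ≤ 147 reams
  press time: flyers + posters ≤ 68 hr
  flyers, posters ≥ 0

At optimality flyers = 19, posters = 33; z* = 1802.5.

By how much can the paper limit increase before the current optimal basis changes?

66

Binding constraints: collating, paper. The basis is B = [[4,2],[6,1]] with det -8.
Per unit increase in paper, x* moves by d = (0.25, -0.5).
The basis stays optimal until posters reaches 0; allowable increase = 66 reams.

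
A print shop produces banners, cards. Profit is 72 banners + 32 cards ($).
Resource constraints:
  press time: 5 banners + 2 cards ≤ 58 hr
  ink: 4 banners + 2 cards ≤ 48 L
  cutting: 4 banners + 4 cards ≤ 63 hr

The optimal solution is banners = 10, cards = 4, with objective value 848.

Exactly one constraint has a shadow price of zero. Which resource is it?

cutting

press time: 58/58 (binding)
ink: 48/48 (binding)
cutting: 56/63 (slack 7)
By complementary slackness, a constraint with positive slack has shadow price 0 → cutting.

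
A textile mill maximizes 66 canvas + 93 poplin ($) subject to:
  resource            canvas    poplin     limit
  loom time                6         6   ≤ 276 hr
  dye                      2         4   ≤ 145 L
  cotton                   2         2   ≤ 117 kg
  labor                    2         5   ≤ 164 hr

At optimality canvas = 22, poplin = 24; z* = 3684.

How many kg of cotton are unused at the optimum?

cotton used = 2·22 + 2·24 = 92; slack = 117 − 92 = 25.

25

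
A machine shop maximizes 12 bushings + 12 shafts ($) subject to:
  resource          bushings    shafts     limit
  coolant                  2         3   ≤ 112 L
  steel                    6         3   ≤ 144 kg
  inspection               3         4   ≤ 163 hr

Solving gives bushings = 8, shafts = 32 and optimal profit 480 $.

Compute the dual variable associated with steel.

1

Binding: coolant and steel. Non-binding: inspection (11 unused).
Slack constraints have shadow price 0 (complementary slackness).
The binding rows give the dual system: 2·y_coolant + 6·y_steel = 12 and 3·y_coolant + 3·y_steel = 12.
Solving: y_coolant = 3, y_steel = 1.
Shadow price of steel = 1.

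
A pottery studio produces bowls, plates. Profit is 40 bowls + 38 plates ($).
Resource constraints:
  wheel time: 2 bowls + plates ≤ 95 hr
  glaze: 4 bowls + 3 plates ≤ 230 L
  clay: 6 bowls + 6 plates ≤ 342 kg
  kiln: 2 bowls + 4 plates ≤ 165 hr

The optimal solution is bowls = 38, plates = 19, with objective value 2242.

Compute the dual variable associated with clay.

6

Binding: wheel time and clay. Non-binding: glaze (21 unused), kiln (13 unused).
Slack constraints have shadow price 0 (complementary slackness).
Dual feasibility on the basic columns requires 2·y_wheel time + 6·y_clay = 40, 1·y_wheel time + 6·y_clay = 38.
→ y_wheel time = 2 and y_clay = 6.
Shadow price of clay = 6.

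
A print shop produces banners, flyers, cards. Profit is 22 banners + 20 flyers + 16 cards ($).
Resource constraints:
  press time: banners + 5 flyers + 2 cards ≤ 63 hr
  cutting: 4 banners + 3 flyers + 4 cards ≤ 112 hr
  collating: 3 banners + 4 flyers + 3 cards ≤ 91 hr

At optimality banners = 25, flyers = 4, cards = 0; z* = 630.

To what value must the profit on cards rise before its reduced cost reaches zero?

Check each constraint at x*: press time 45/63 (slack 18); cutting 112/112 (tight); collating 91/91 (tight).
Slack constraints have shadow price 0 (complementary slackness).
Dual feasibility on the basic columns requires 4·y_cutting + 3·y_collating = 22, 3·y_cutting + 4·y_collating = 20.
This yields shadow prices y_cutting = 4, y_collating = 2.
cards enters the basis when its profit ≥ yᵀa₃ = 4·4 + 2·3 = 22.

22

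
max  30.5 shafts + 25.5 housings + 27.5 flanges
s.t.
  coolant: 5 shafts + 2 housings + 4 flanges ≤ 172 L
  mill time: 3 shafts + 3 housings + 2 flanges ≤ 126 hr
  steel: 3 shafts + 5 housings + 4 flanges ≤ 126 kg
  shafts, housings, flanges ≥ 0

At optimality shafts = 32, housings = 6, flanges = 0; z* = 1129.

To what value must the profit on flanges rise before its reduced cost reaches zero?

Check each constraint at x*: coolant 172/172 (tight); mill time 114/126 (slack 12); steel 126/126 (tight).
Slack constraints have shadow price 0 (complementary slackness).
Dual feasibility on the basic columns requires 5·y_coolant + 3·y_steel = 30.5, 2·y_coolant + 5·y_steel = 25.5.
→ y_coolant = 4 and y_steel = 3.5.
flanges enters the basis when its profit ≥ yᵀa₃ = 4·4 + 3.5·4 = 30.

30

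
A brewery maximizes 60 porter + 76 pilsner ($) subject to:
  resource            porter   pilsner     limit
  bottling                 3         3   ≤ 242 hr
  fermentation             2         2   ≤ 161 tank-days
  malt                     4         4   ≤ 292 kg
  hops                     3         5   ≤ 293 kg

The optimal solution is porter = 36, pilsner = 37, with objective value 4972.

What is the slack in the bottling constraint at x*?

23

bottling used = 3·36 + 3·37 = 219; slack = 242 − 219 = 23.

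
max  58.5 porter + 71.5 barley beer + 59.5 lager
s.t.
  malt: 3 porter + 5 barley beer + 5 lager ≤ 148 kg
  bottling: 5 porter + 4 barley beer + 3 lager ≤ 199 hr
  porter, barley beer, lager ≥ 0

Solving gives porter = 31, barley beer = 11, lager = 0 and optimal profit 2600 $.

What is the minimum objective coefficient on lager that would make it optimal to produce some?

Both malt and bottling are binding at x*.
The binding rows give the dual system: 3·y_malt + 5·y_bottling = 58.5 and 5·y_malt + 4·y_bottling = 71.5.
→ y_malt = 9.5 and y_bottling = 6.
lager enters the basis when its profit ≥ yᵀa₃ = 9.5·5 + 6·3 = 65.5.

65.5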